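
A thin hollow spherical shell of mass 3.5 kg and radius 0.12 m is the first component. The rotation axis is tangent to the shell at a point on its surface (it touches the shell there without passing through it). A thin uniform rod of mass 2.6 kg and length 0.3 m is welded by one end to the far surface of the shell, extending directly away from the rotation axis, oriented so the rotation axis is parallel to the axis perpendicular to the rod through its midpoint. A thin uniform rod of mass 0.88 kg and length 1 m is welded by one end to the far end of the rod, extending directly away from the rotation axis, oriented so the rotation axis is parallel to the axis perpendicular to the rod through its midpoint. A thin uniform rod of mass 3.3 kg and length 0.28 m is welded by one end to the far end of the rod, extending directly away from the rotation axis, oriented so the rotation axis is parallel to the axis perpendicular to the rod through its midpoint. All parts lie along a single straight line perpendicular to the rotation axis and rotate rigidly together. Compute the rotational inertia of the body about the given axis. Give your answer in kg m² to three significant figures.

10.9

Spherical shell: I_cm = (2/3)MR² = (2/3)(3.5)(0.12)² = 0.0336 kg m²; centre at d = 0.12 m, so I = I_cm + Md² gives I = 0.0336 + (3.5)(0.12)² = 0.084 kg m².
Thin rod: I_cm = (1/12)ML² = (1/12)(2.6)(0.3)² = 0.0195 kg m²; centre at d = 0.12 + 0.12 + 0.15 = 0.39 m, so I = I_cm + Md² gives I = 0.0195 + (2.6)(0.39)² = 0.41496 kg m².
Thin rod: I_cm = (1/12)ML² = (1/12)(0.88)(1)² = 0.073333 kg m²; centre at d = 0.12 + 0.12 + 0.15 + 0.15 + 0.5 = 1.04 m, so I = I_cm + Md² gives I = 0.073333 + (0.88)(1.04)² = 1.0251 kg m².
Thin rod: I_cm = (1/12)ML² = (1/12)(3.3)(0.28)² = 0.02156 kg m²; centre at d = 0.12 + 0.12 + 0.15 + 0.15 + 0.5 + 0.5 + 0.14 = 1.68 m, so I = I_cm + Md² gives I = 0.02156 + (3.3)(1.68)² = 9.3355 kg m².
Total I = 0.084 + 0.41496 + 1.0251 + 9.3355 = 10.86 kg m².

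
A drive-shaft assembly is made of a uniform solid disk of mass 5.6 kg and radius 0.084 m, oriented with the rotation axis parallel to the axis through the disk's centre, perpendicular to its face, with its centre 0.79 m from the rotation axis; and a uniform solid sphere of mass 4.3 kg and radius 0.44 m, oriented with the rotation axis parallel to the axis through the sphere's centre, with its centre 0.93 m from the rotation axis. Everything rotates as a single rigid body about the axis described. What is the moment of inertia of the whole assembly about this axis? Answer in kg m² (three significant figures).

7.57

Solid disk: I_cm = (1/2)MR² = (1/2)(5.6)(0.084)² = 0.019757 kg m²; centre at d = 0.79 m, so I = I_cm + Md² gives I = 0.019757 + (5.6)(0.79)² = 3.5147 kg m².
Solid sphere: I_cm = (2/5)MR² = (2/5)(4.3)(0.44)² = 0.33299 kg m²; centre at d = 0.93 m, so I = I_cm + Md² gives I = 0.33299 + (4.3)(0.93)² = 4.0521 kg m².
Total I = 3.5147 + 4.0521 = 7.5668 kg m².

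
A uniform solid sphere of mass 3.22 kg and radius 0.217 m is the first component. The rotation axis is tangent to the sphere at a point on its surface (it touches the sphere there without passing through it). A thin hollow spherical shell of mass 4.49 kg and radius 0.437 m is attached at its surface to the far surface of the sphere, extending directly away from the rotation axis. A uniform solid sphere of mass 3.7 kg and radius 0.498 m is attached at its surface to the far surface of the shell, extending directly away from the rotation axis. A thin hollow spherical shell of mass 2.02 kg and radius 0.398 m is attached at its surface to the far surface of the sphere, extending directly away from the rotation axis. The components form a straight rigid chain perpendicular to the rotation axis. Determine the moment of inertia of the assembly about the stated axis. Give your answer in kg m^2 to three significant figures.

31.6

Solid sphere: I_cm = (2/5)MR² = (2/5)(3.22)(0.217)² = 0.060651 kg m^2; centre at d = 0.217 m, so I = I_cm + Md² gives I = 0.060651 + (3.22)(0.217)² = 0.21228 kg m^2.
Spherical shell: I_cm = (2/3)MR² = (2/3)(4.49)(0.437)² = 0.57163 kg m^2; centre at d = 0.217 + 0.217 + 0.437 = 0.871 m, so I = I_cm + Md² gives I = 0.57163 + (4.49)(0.871)² = 3.9779 kg m^2.
Solid sphere: I_cm = (2/5)MR² = (2/5)(3.7)(0.498)² = 0.36705 kg m^2; centre at d = 0.217 + 0.217 + 0.437 + 0.437 + 0.498 = 1.806 m, so I = I_cm + Md² gives I = 0.36705 + (3.7)(1.806)² = 12.435 kg m^2.
Spherical shell: I_cm = (2/3)MR² = (2/3)(2.02)(0.398)² = 0.21332 kg m^2; centre at d = 0.217 + 0.217 + 0.437 + 0.437 + 0.498 + 0.498 + 0.398 = 2.702 m, so I = I_cm + Md² gives I = 0.21332 + (2.02)(2.702)² = 14.961 kg m^2.
Total I = 0.21228 + 3.9779 + 12.435 + 14.961 = 31.586 kg m^2.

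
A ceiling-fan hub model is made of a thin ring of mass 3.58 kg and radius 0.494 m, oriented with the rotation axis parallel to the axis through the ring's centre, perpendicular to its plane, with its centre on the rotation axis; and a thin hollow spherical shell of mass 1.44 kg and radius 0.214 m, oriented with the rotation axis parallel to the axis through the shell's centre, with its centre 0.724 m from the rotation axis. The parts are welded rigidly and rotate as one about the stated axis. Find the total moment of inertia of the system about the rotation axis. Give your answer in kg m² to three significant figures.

Thin ring: I_cm = MR² = (3.58)(0.494)² = 0.87365 kg m²; axis through the centre, so I = 0.87365 kg m².
Spherical shell: I_cm = (2/3)MR² = (2/3)(1.44)(0.214)² = 0.043964 kg m²; centre at d = 0.724 m, so I = I_cm + Md² gives I = 0.043964 + (1.44)(0.724)² = 0.79878 kg m².
Total I = 0.87365 + 0.79878 = 1.6724 kg m².

1.67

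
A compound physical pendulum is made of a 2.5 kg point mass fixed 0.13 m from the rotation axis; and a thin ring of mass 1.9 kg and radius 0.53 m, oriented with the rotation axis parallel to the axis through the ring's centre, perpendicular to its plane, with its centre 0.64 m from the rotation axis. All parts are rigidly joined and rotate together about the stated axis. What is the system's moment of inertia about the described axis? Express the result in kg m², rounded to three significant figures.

1.35

Point mass: I_cm = 0; centre at d = 0.13 m, so I = I_cm + Md² gives I = 0 + (2.5)(0.13)² = 0.04225 kg m².
Thin ring: I_cm = MR² = (1.9)(0.53)² = 0.53371 kg m²; centre at d = 0.64 m, so I = I_cm + Md² gives I = 0.53371 + (1.9)(0.64)² = 1.3119 kg m².
Total I = 0.04225 + 1.3119 = 1.3542 kg m².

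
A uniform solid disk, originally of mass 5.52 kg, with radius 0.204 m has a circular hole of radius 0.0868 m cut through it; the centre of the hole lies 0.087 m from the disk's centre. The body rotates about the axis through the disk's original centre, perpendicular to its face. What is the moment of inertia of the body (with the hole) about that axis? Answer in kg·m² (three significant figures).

Unpierced body about its centre: I₀ = (1/2)MR² = (1/2)(5.52)(0.204)² = 0.11486 kg·m².
The removed disk has mass m = M·(r/R)² = (5.52)(0.0868/0.204)² = 0.99935 kg (same uniform areal density).
Its moment of inertia about the rotation axis (parallel-axis theorem): I_hole = (1/2)mr² + md² = (1/2)(0.99935)(0.0868)² + (0.99935)(0.087)² = 0.011329 kg·m².
Treating the hole as negative mass, I = I₀ − I_hole = 0.11486 − 0.011329 = 0.10353 kg·m².

0.104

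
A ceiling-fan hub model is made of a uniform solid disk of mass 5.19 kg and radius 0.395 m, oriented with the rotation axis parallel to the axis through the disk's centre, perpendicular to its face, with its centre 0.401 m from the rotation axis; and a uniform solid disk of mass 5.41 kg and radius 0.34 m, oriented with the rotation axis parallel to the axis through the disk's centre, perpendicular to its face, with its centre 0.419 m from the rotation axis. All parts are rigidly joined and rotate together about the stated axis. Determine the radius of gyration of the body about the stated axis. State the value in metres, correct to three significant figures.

Solid disk: I_cm = (1/2)MR² = (1/2)(5.19)(0.395)² = 0.40488 kg m^2; centre at d = 0.401 m, so the parallel axis theorem gives I = 0.40488 + (5.19)(0.401)² = 1.2394 kg m^2.
Solid disk: I_cm = (1/2)MR² = (1/2)(5.41)(0.34)² = 0.3127 kg m^2; centre at d = 0.419 m, so the parallel axis theorem gives I = 0.3127 + (5.41)(0.419)² = 1.2625 kg m^2.
Total I = 2.5019 kg m^2; total mass M = 10.6 kg.
k = √(I/M) = √(2.5019/10.6) = 0.48583 m.

0.486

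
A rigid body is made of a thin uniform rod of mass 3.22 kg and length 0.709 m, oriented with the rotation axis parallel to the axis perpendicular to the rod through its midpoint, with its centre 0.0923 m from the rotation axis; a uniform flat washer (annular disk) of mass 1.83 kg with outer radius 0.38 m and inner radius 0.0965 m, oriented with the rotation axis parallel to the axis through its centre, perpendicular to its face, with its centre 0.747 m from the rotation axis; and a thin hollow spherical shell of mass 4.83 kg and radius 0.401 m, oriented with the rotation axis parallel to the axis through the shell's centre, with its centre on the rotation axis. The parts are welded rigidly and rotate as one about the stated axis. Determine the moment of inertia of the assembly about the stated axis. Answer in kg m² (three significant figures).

Thin rod: I_cm = (1/12)ML² = (1/12)(3.22)(0.709)² = 0.13489 kg m²; centre at d = 0.0923 m, so the parallel axis theorem gives I = 0.13489 + (3.22)(0.0923)² = 0.16232 kg m².
Annular disk: I_cm = (1/2)M(R²+r²) = (1/2)(1.83)[(0.38)² + (0.0965)²] = 0.14065 kg m²; centre at d = 0.747 m, so the parallel axis theorem gives I = 0.14065 + (1.83)(0.747)² = 1.1618 kg m².
Spherical shell: I_cm = (2/3)MR² = (2/3)(4.83)(0.401)² = 0.51778 kg m²; axis through the centre, so I = 0.51778 kg m².
Total I = 0.16232 + 1.1618 + 0.51778 = 1.8419 kg m².

1.84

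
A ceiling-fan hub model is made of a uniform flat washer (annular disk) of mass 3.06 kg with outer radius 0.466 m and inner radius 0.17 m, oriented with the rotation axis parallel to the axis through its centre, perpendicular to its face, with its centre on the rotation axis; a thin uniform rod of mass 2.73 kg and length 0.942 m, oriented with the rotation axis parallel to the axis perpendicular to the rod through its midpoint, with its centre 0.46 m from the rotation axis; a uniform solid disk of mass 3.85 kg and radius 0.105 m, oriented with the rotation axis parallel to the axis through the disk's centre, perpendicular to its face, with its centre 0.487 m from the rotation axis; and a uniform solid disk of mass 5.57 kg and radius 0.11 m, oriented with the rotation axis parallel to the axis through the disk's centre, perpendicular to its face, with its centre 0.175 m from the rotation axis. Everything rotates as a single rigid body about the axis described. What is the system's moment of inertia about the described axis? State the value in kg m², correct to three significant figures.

2.29

Annular disk: I_cm = (1/2)M(R²+r²) = (1/2)(3.06)[(0.466)² + (0.17)²] = 0.37647 kg m²; axis through the centre, so I = 0.37647 kg m².
Thin rod: I_cm = (1/12)ML² = (1/12)(2.73)(0.942)² = 0.20188 kg m²; centre at d = 0.46 m, so the parallel axis theorem gives I = 0.20188 + (2.73)(0.46)² = 0.77954 kg m².
Solid disk: I_cm = (1/2)MR² = (1/2)(3.85)(0.105)² = 0.021223 kg m²; centre at d = 0.487 m, so the parallel axis theorem gives I = 0.021223 + (3.85)(0.487)² = 0.93432 kg m².
Solid disk: I_cm = (1/2)MR² = (1/2)(5.57)(0.11)² = 0.033698 kg m²; centre at d = 0.175 m, so the parallel axis theorem gives I = 0.033698 + (5.57)(0.175)² = 0.20428 kg m².
Total I = 0.37647 + 0.77954 + 0.93432 + 0.20428 = 2.2946 kg m².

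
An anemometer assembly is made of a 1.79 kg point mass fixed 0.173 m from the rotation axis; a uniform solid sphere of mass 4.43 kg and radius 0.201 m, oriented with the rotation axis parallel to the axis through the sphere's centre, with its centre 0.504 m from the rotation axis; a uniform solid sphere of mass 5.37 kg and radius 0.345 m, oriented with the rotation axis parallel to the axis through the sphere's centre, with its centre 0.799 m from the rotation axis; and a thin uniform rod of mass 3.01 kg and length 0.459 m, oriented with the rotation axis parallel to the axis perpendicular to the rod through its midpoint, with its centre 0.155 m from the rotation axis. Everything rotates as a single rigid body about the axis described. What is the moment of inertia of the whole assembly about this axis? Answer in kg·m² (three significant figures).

Point mass: I_cm = 0; centre at d = 0.173 m, so the parallel axis theorem gives I = 0 + (1.79)(0.173)² = 0.053573 kg·m².
Solid sphere: I_cm = (2/5)MR² = (2/5)(4.43)(0.201)² = 0.071591 kg·m²; centre at d = 0.504 m, so the parallel axis theorem gives I = 0.071591 + (4.43)(0.504)² = 1.1969 kg·m².
Solid sphere: I_cm = (2/5)MR² = (2/5)(5.37)(0.345)² = 0.25567 kg·m²; centre at d = 0.799 m, so the parallel axis theorem gives I = 0.25567 + (5.37)(0.799)² = 3.6839 kg·m².
Thin rod: I_cm = (1/12)ML² = (1/12)(3.01)(0.459)² = 0.052846 kg·m²; centre at d = 0.155 m, so the parallel axis theorem gives I = 0.052846 + (3.01)(0.155)² = 0.12516 kg·m².
Total I = 0.053573 + 1.1969 + 3.6839 + 0.12516 = 5.0595 kg·m².

5.06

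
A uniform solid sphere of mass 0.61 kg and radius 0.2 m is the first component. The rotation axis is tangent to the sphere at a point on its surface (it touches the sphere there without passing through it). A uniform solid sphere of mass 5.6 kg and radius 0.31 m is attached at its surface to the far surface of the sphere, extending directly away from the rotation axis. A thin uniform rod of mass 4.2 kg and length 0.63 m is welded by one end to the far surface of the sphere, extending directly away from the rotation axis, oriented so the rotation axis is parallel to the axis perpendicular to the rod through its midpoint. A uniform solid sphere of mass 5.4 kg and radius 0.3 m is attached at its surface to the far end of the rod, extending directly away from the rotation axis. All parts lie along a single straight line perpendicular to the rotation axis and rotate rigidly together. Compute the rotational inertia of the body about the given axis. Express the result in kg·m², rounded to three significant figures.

Solid sphere: I_cm = (2/5)MR² = (2/5)(0.61)(0.2)² = 0.00976 kg·m²; centre at d = 0.2 m, so I = I_cm + Md² gives I = 0.00976 + (0.61)(0.2)² = 0.03416 kg·m².
Solid sphere: I_cm = (2/5)MR² = (2/5)(5.6)(0.31)² = 0.21526 kg·m²; centre at d = 0.2 + 0.2 + 0.31 = 0.71 m, so I = I_cm + Md² gives I = 0.21526 + (5.6)(0.71)² = 3.0382 kg·m².
Thin rod: I_cm = (1/12)ML² = (1/12)(4.2)(0.63)² = 0.13892 kg·m²; centre at d = 0.2 + 0.2 + 0.31 + 0.31 + 0.315 = 1.335 m, so I = I_cm + Md² gives I = 0.13892 + (4.2)(1.335)² = 7.6243 kg·m².
Solid sphere: I_cm = (2/5)MR² = (2/5)(5.4)(0.3)² = 0.1944 kg·m²; centre at d = 0.2 + 0.2 + 0.31 + 0.31 + 0.315 + 0.315 + 0.3 = 1.95 m, so I = I_cm + Md² gives I = 0.1944 + (5.4)(1.95)² = 20.728 kg·m².
Total I = 0.03416 + 3.0382 + 7.6243 + 20.728 = 31.425 kg·m².

31.4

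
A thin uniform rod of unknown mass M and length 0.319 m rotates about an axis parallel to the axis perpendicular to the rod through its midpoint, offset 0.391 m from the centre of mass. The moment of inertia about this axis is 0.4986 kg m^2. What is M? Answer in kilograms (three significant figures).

I = I_cm + Md² = (1/12)ML² + Md² = M·[0.0833333·(0.319)² + (0.391)²] = M·0.16136.
So M = 0.4986 / 0.16136 = 3.09 kg.

3.09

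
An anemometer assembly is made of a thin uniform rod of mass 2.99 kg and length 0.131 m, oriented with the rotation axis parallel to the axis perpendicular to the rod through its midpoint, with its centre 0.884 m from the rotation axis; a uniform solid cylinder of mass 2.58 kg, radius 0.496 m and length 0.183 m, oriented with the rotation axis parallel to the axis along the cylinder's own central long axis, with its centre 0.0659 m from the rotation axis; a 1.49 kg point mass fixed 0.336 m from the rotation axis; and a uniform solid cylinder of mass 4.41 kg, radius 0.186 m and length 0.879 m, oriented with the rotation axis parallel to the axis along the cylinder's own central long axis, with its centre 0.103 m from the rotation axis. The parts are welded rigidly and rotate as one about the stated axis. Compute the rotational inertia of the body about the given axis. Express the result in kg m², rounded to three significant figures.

Thin rod: I_cm = (1/12)ML² = (1/12)(2.99)(0.131)² = 0.0042759 kg m²; centre at d = 0.884 m, so the parallel axis theorem gives I = 0.0042759 + (2.99)(0.884)² = 2.3408 kg m².
Solid cylinder: I_cm = (1/2)MR² = (1/2)(2.58)(0.496)² = 0.31736 kg m²; centre at d = 0.0659 m, so the parallel axis theorem gives I = 0.31736 + (2.58)(0.0659)² = 0.32857 kg m².
Point mass: I_cm = 0; centre at d = 0.336 m, so the parallel axis theorem gives I = 0 + (1.49)(0.336)² = 0.16822 kg m².
Solid cylinder: I_cm = (1/2)MR² = (1/2)(4.41)(0.186)² = 0.076284 kg m²; centre at d = 0.103 m, so the parallel axis theorem gives I = 0.076284 + (4.41)(0.103)² = 0.12307 kg m².
Total I = 2.3408 + 0.32857 + 0.16822 + 0.12307 = 2.9607 kg m².

2.96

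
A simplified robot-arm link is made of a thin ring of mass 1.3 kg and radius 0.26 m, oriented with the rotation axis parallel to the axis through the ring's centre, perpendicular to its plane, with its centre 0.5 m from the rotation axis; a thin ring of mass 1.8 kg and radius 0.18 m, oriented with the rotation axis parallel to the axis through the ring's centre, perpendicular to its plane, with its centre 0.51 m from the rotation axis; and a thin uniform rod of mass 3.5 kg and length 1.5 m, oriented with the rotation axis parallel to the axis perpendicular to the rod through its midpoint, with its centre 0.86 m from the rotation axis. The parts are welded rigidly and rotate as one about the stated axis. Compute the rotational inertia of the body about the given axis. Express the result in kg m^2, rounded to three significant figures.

Thin ring: I_cm = MR² = (1.3)(0.26)² = 0.08788 kg m^2; centre at d = 0.5 m, so I = I_cm + Md² gives I = 0.08788 + (1.3)(0.5)² = 0.41288 kg m^2.
Thin ring: I_cm = MR² = (1.8)(0.18)² = 0.05832 kg m^2; centre at d = 0.51 m, so I = I_cm + Md² gives I = 0.05832 + (1.8)(0.51)² = 0.5265 kg m^2.
Thin rod: I_cm = (1/12)ML² = (1/12)(3.5)(1.5)² = 0.65625 kg m^2; centre at d = 0.86 m, so I = I_cm + Md² gives I = 0.65625 + (3.5)(0.86)² = 3.2448 kg m^2.
Total I = 0.41288 + 0.5265 + 3.2448 = 4.1842 kg m^2.

4.18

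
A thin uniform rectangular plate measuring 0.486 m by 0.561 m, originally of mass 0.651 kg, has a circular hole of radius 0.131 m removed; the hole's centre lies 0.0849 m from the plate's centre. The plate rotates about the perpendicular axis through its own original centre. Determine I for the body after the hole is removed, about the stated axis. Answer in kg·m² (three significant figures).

Unpierced body about its centre: I₀ = (1/12)M(a²+b²) = (1/12)(0.651)[(0.486)² + (0.561)²] = 0.029887 kg·m².
The removed disk has mass m = M·πr²/(ab) = (0.651)·π(0.131)²/(0.486·0.561) = 0.12873 kg (same uniform areal density).
Its moment of inertia about the rotation axis (parallel-axis theorem): I_hole = (1/2)mr² + md² = (1/2)(0.12873)(0.131)² + (0.12873)(0.0849)² = 0.0020324 kg·m².
Treating the hole as negative mass, I = I₀ − I_hole = 0.029887 − 0.0020324 = 0.027855 kg·m².

0.0279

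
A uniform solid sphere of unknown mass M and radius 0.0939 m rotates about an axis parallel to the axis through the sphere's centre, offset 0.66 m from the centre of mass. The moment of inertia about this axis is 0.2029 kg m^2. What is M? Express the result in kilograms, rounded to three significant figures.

0.462

I = I_cm + Md² = (2/5)MR² + Md² = M·[0.4·(0.0939)² + (0.66)²] = M·0.43913.
So M = 0.2029 / 0.43913 = 0.46205 kg.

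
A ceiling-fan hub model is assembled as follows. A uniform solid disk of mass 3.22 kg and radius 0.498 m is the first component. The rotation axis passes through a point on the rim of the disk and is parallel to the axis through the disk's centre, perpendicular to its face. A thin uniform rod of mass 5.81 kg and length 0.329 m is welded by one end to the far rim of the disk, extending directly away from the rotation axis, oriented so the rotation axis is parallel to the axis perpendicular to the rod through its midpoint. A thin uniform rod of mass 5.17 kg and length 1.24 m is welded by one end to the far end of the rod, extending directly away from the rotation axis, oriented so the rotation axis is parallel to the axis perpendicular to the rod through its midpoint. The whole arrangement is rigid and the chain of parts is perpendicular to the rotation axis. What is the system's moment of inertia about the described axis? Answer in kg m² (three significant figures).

Solid disk: I_cm = (1/2)MR² = (1/2)(3.22)(0.498)² = 0.39929 kg m²; centre at d = 0.498 m, so I = I_cm + Md² gives I = 0.39929 + (3.22)(0.498)² = 1.1979 kg m².
Thin rod: I_cm = (1/12)ML² = (1/12)(5.81)(0.329)² = 0.052407 kg m²; centre at d = 0.498 + 0.498 + 0.1645 = 1.1605 m, so I = I_cm + Md² gives I = 0.052407 + (5.81)(1.1605)² = 7.8771 kg m².
Thin rod: I_cm = (1/12)ML² = (1/12)(5.17)(1.24)² = 0.66245 kg m²; centre at d = 0.498 + 0.498 + 0.1645 + 0.1645 + 0.62 = 1.945 m, so I = I_cm + Md² gives I = 0.66245 + (5.17)(1.945)² = 20.221 kg m².
Total I = 1.1979 + 7.8771 + 20.221 = 29.296 kg m².

29.3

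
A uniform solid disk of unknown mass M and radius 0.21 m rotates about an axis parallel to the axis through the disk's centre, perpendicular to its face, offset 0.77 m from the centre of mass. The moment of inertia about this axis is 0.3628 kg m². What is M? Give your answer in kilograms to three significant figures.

0.590

I = I_cm + Md² = (1/2)MR² + Md² = M·[0.5·(0.21)² + (0.77)²] = M·0.61495.
So M = 0.3628 / 0.61495 = 0.58997 kg.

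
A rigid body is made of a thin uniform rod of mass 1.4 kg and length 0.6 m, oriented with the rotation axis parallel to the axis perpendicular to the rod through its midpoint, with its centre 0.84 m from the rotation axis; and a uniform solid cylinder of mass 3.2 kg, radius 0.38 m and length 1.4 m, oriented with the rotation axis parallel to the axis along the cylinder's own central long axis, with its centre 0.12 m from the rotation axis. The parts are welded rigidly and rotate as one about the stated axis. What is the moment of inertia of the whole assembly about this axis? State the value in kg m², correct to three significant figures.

Thin rod: I_cm = (1/12)ML² = (1/12)(1.4)(0.6)² = 0.042 kg m²; centre at d = 0.84 m, so I = I_cm + Md² gives I = 0.042 + (1.4)(0.84)² = 1.0298 kg m².
Solid cylinder: I_cm = (1/2)MR² = (1/2)(3.2)(0.38)² = 0.23104 kg m²; centre at d = 0.12 m, so I = I_cm + Md² gives I = 0.23104 + (3.2)(0.12)² = 0.27712 kg m².
Total I = 1.0298 + 0.27712 = 1.307 kg m².

1.31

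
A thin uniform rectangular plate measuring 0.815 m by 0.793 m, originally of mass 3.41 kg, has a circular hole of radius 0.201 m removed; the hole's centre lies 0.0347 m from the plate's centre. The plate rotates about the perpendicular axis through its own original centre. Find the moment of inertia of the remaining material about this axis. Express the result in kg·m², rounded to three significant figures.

0.353

Unpierced body about its centre: I₀ = (1/12)M(a²+b²) = (1/12)(3.41)[(0.815)² + (0.793)²] = 0.36745 kg·m².
The removed disk has mass m = M·πr²/(ab) = (3.41)·π(0.201)²/(0.815·0.793) = 0.66968 kg (same uniform areal density).
Its moment of inertia about the rotation axis (parallel-axis theorem): I_hole = (1/2)mr² + md² = (1/2)(0.66968)(0.201)² + (0.66968)(0.0347)² = 0.014334 kg·m².
Treating the hole as negative mass, I = I₀ − I_hole = 0.36745 − 0.014334 = 0.35311 kg·m².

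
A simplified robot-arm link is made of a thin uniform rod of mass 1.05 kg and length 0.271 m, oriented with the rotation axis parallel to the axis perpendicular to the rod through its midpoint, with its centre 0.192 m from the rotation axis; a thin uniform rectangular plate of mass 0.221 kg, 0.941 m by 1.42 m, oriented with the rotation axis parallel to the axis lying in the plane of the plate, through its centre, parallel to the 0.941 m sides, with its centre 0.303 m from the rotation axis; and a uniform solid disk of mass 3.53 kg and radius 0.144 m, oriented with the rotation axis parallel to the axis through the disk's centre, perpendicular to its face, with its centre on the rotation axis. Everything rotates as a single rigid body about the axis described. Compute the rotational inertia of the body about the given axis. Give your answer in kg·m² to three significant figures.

Thin rod: I_cm = (1/12)ML² = (1/12)(1.05)(0.271)² = 0.0064261 kg·m²; centre at d = 0.192 m, so I = I_cm + Md² gives I = 0.0064261 + (1.05)(0.192)² = 0.045133 kg·m².
Rectangular plate: I_cm = (1/12)Mb² = (1/12)(0.221)(1.42)² = 0.037135 kg·m²; centre at d = 0.303 m, so I = I_cm + Md² gives I = 0.037135 + (0.221)(0.303)² = 0.057425 kg·m².
Solid disk: I_cm = (1/2)MR² = (1/2)(3.53)(0.144)² = 0.036599 kg·m²; axis through the centre, so I = 0.036599 kg·m².
Total I = 0.045133 + 0.057425 + 0.036599 = 0.13916 kg·m².

0.139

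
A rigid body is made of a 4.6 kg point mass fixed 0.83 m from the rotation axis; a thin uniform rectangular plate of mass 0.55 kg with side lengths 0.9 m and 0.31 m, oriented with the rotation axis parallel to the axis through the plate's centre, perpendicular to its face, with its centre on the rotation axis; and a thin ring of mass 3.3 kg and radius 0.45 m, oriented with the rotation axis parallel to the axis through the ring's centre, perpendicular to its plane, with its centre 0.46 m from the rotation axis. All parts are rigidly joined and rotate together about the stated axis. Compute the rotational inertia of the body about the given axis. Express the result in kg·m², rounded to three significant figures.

4.58

Point mass: I_cm = 0; centre at d = 0.83 m, so I = I_cm + Md² gives I = 0 + (4.6)(0.83)² = 3.1689 kg·m².
Rectangular plate: I_cm = (1/12)M(a²+b²) = (1/12)(0.55)[(0.9)² + (0.31)²] = 0.04153 kg·m²; axis through the centre, so I = 0.04153 kg·m².
Thin ring: I_cm = MR² = (3.3)(0.45)² = 0.66825 kg·m²; centre at d = 0.46 m, so I = I_cm + Md² gives I = 0.66825 + (3.3)(0.46)² = 1.3665 kg·m².
Total I = 3.1689 + 0.04153 + 1.3665 = 4.577 kg·m².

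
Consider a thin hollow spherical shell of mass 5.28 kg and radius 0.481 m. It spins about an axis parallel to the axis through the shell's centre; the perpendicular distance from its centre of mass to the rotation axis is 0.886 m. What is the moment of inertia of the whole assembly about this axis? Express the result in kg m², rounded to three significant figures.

4.96

I_cm = (2/3)MR² = (2/3)(5.28)(0.481)² = 0.81439 kg m²; centre at d = 0.886 m, so I = I_cm + Md² gives I = 0.81439 + (5.28)(0.886)² = 4.9592 kg m².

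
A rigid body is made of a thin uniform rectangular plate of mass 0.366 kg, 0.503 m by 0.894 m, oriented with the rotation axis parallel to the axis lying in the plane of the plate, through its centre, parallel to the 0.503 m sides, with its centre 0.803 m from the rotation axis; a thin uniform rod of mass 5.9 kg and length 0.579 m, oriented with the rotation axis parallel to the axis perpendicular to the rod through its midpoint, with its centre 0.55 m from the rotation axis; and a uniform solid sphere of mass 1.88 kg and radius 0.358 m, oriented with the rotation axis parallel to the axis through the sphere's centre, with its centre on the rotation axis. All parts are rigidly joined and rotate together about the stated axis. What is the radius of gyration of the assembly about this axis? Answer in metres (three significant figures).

0.532

Rectangular plate: I_cm = (1/12)Mb² = (1/12)(0.366)(0.894)² = 0.024377 kg m²; centre at d = 0.803 m, so I = I_cm + Md² gives I = 0.024377 + (0.366)(0.803)² = 0.26038 kg m².
Thin rod: I_cm = (1/12)ML² = (1/12)(5.9)(0.579)² = 0.16483 kg m²; centre at d = 0.55 m, so I = I_cm + Md² gives I = 0.16483 + (5.9)(0.55)² = 1.9496 kg m².
Solid sphere: I_cm = (2/5)MR² = (2/5)(1.88)(0.358)² = 0.096379 kg m²; axis through the centre, so I = 0.096379 kg m².
Total I = 2.3063 kg m²; total mass M = 8.146 kg.
k = √(I/M) = √(2.3063/8.146) = 0.53209 m.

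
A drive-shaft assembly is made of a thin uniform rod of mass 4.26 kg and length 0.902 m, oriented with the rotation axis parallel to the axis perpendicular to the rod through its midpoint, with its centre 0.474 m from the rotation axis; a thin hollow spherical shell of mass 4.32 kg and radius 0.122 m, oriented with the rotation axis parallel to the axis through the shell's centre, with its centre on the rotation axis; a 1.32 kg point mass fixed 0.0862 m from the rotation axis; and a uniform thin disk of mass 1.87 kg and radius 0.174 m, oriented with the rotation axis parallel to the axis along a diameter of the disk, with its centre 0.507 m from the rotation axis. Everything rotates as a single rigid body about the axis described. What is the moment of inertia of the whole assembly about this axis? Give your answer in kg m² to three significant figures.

1.79

Thin rod: I_cm = (1/12)ML² = (1/12)(4.26)(0.902)² = 0.28883 kg m²; centre at d = 0.474 m, so I = I_cm + Md² gives I = 0.28883 + (4.26)(0.474)² = 1.2459 kg m².
Spherical shell: I_cm = (2/3)MR² = (2/3)(4.32)(0.122)² = 0.042866 kg m²; axis through the centre, so I = 0.042866 kg m².
Point mass: I_cm = 0; centre at d = 0.0862 m, so I = I_cm + Md² gives I = 0 + (1.32)(0.0862)² = 0.0098082 kg m².
Thin disk: I_cm = (1/4)MR² = (1/4)(1.87)(0.174)² = 0.014154 kg m²; centre at d = 0.507 m, so I = I_cm + Md² gives I = 0.014154 + (1.87)(0.507)² = 0.49484 kg m².
Total I = 1.2459 + 0.042866 + 0.0098082 + 0.49484 = 1.7935 kg m².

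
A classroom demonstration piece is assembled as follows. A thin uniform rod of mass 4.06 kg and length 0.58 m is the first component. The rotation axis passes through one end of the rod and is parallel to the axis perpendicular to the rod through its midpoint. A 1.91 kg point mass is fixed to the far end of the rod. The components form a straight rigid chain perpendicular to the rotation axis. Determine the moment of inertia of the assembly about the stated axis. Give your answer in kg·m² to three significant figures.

Thin rod: I_cm = (1/12)ML² = (1/12)(4.06)(0.58)² = 0.11382 kg·m²; centre at d = 0.29 m, so the parallel axis theorem gives I = 0.11382 + (4.06)(0.29)² = 0.45526 kg·m².
Point mass: I_cm = 0; centre at d = 0.29 + 0.29 = 0.58 m, so the parallel axis theorem gives I = 0 + (1.91)(0.58)² = 0.64252 kg·m².
Total I = 0.45526 + 0.64252 = 1.0978 kg·m².

1.10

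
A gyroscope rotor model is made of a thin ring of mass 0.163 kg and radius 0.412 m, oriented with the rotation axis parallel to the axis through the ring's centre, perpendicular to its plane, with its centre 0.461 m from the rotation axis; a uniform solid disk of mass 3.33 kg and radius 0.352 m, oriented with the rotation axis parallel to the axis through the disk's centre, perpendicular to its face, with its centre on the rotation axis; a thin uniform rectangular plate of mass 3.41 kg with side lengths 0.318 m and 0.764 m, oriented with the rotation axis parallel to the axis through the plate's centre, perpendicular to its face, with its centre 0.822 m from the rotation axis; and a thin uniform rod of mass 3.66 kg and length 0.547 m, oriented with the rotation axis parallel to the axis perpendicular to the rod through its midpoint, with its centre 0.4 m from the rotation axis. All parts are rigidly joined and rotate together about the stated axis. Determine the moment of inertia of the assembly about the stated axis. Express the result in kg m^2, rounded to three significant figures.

Thin ring: I_cm = MR² = (0.163)(0.412)² = 0.027668 kg m^2; centre at d = 0.461 m, so the parallel axis theorem gives I = 0.027668 + (0.163)(0.461)² = 0.062309 kg m^2.
Solid disk: I_cm = (1/2)MR² = (1/2)(3.33)(0.352)² = 0.2063 kg m^2; axis through the centre, so I = 0.2063 kg m^2.
Rectangular plate: I_cm = (1/12)M(a²+b²) = (1/12)(3.41)[(0.318)² + (0.764)²] = 0.1946 kg m^2; centre at d = 0.822 m, so the parallel axis theorem gives I = 0.1946 + (3.41)(0.822)² = 2.4987 kg m^2.
Thin rod: I_cm = (1/12)ML² = (1/12)(3.66)(0.547)² = 0.091259 kg m^2; centre at d = 0.4 m, so the parallel axis theorem gives I = 0.091259 + (3.66)(0.4)² = 0.67686 kg m^2.
Total I = 0.062309 + 0.2063 + 2.4987 + 0.67686 = 3.4442 kg m^2.

3.44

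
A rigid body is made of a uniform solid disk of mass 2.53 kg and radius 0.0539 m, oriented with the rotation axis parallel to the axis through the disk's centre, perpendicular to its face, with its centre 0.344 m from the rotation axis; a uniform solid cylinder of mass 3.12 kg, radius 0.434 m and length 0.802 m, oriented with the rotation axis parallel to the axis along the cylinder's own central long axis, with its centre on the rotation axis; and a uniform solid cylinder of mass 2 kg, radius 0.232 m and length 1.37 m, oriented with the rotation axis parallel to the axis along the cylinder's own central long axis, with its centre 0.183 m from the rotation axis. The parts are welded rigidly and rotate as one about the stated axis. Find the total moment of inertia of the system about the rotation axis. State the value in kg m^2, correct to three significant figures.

Solid disk: I_cm = (1/2)MR² = (1/2)(2.53)(0.0539)² = 0.0036751 kg m^2; centre at d = 0.344 m, so I = I_cm + Md² gives I = 0.0036751 + (2.53)(0.344)² = 0.30307 kg m^2.
Solid cylinder: I_cm = (1/2)MR² = (1/2)(3.12)(0.434)² = 0.29384 kg m^2; axis through the centre, so I = 0.29384 kg m^2.
Solid cylinder: I_cm = (1/2)MR² = (1/2)(2)(0.232)² = 0.053824 kg m^2; centre at d = 0.183 m, so I = I_cm + Md² gives I = 0.053824 + (2)(0.183)² = 0.1208 kg m^2.
Total I = 0.30307 + 0.29384 + 0.1208 = 0.7177 kg m^2.

0.718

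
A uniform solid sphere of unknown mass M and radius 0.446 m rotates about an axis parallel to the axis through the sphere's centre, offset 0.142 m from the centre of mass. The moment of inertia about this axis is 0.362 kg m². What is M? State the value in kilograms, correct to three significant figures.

3.63

I = I_cm + Md² = (2/5)MR² + Md² = M·[0.4·(0.446)² + (0.142)²] = M·0.09973.
So M = 0.362 / 0.09973 = 3.6298 kg.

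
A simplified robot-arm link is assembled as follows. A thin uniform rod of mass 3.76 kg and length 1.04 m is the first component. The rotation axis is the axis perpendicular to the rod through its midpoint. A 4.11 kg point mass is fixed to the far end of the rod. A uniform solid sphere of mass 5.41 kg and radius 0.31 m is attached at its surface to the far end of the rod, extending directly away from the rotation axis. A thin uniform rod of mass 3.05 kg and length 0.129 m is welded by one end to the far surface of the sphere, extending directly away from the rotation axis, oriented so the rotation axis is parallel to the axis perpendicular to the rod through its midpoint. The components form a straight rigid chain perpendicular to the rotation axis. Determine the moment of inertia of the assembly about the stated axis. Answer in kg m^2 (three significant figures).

9.81

Thin rod: I_cm = (1/12)ML² = (1/12)(3.76)(1.04)² = 0.3389 kg m^2; axis through the centre, so I = 0.3389 kg m^2.
Point mass: I_cm = 0; centre at d = 0.52 m, so I = I_cm + Md² gives I = 0 + (4.11)(0.52)² = 1.1113 kg m^2.
Solid sphere: I_cm = (2/5)MR² = (2/5)(5.41)(0.31)² = 0.20796 kg m^2; centre at d = 0.52 + 0.31 = 0.83 m, so I = I_cm + Md² gives I = 0.20796 + (5.41)(0.83)² = 3.9349 kg m^2.
Thin rod: I_cm = (1/12)ML² = (1/12)(3.05)(0.129)² = 0.0042296 kg m^2; centre at d = 0.52 + 0.31 + 0.31 + 0.0645 = 1.2045 m, so I = I_cm + Md² gives I = 0.0042296 + (3.05)(1.2045)² = 4.4292 kg m^2.
Total I = 0.3389 + 1.1113 + 3.9349 + 4.4292 = 9.8144 kg m^2.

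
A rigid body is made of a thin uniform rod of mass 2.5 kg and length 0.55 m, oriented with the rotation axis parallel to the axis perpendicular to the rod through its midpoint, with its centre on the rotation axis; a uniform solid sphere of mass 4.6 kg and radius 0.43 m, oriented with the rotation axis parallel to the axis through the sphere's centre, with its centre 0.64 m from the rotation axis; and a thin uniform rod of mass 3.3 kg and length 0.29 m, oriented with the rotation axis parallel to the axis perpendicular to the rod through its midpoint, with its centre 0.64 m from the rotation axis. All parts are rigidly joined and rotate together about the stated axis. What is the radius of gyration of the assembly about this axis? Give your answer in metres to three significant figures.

Thin rod: I_cm = (1/12)ML² = (1/12)(2.5)(0.55)² = 0.063021 kg m^2; axis through the centre, so I = 0.063021 kg m^2.
Solid sphere: I_cm = (2/5)MR² = (2/5)(4.6)(0.43)² = 0.34022 kg m^2; centre at d = 0.64 m, so the parallel axis theorem gives I = 0.34022 + (4.6)(0.64)² = 2.2244 kg m^2.
Thin rod: I_cm = (1/12)ML² = (1/12)(3.3)(0.29)² = 0.023127 kg m^2; centre at d = 0.64 m, so the parallel axis theorem gives I = 0.023127 + (3.3)(0.64)² = 1.3748 kg m^2.
Total I = 3.6622 kg m^2; total mass M = 10.4 kg.
k = √(I/M) = √(3.6622/10.4) = 0.59341 m.

0.593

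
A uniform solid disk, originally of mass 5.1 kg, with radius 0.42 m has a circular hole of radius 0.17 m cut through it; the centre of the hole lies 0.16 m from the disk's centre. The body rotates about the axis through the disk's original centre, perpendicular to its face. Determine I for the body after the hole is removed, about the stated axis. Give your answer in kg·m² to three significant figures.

0.416

Unpierced body about its centre: I₀ = (1/2)MR² = (1/2)(5.1)(0.42)² = 0.44982 kg·m².
The removed disk has mass m = M·(r/R)² = (5.1)(0.17/0.42)² = 0.83554 kg (same uniform areal density).
Its moment of inertia about the rotation axis (parallel-axis theorem): I_hole = (1/2)mr² + md² = (1/2)(0.83554)(0.17)² + (0.83554)(0.16)² = 0.033464 kg·m².
Treating the hole as negative mass, I = I₀ − I_hole = 0.44982 − 0.033464 = 0.41636 kg·m².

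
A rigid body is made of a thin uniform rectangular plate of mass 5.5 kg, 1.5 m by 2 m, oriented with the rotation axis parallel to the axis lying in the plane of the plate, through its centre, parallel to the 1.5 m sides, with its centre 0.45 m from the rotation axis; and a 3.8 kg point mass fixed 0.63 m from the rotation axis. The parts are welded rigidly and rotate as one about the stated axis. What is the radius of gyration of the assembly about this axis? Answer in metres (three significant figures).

Rectangular plate: I_cm = (1/12)Mb² = (1/12)(5.5)(2)² = 1.8333 kg m^2; centre at d = 0.45 m, so the parallel axis theorem gives I = 1.8333 + (5.5)(0.45)² = 2.9471 kg m^2.
Point mass: I_cm = 0; centre at d = 0.63 m, so the parallel axis theorem gives I = 0 + (3.8)(0.63)² = 1.5082 kg m^2.
Total I = 4.4553 kg m^2; total mass M = 9.3 kg.
k = √(I/M) = √(4.4553/9.3) = 0.69215 m.

0.692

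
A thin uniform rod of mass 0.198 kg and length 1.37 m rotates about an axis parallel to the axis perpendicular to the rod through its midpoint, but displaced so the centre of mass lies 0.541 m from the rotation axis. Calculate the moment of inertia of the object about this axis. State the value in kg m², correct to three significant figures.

0.0889

I_cm = (1/12)ML² = (1/12)(0.198)(1.37)² = 0.030969 kg m²; centre at d = 0.541 m, so the parallel axis theorem gives I = 0.030969 + (0.198)(0.541)² = 0.08892 kg m².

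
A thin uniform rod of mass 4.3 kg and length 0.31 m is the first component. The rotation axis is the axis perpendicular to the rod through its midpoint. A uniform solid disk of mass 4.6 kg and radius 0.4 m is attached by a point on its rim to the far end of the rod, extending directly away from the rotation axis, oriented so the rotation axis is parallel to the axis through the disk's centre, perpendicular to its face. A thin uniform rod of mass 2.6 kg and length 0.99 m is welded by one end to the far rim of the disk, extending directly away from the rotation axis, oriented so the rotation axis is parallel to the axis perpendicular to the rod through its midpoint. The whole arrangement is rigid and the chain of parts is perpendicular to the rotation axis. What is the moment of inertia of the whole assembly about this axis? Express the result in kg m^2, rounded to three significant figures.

Thin rod: I_cm = (1/12)ML² = (1/12)(4.3)(0.31)² = 0.034436 kg m^2; axis through the centre, so I = 0.034436 kg m^2.
Solid disk: I_cm = (1/2)MR² = (1/2)(4.6)(0.4)² = 0.368 kg m^2; centre at d = 0.155 + 0.4 = 0.555 m, so I = I_cm + Md² gives I = 0.368 + (4.6)(0.555)² = 1.7849 kg m^2.
Thin rod: I_cm = (1/12)ML² = (1/12)(2.6)(0.99)² = 0.21235 kg m^2; centre at d = 0.155 + 0.4 + 0.4 + 0.495 = 1.45 m, so I = I_cm + Md² gives I = 0.21235 + (2.6)(1.45)² = 5.6789 kg m^2.
Total I = 0.034436 + 1.7849 + 5.6789 = 7.4982 kg m^2.

7.50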